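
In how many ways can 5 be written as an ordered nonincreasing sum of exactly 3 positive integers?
p(5, 3 parts) = 2

Partitions of n into exactly k parts ↔ partitions of n − k into at most k parts (subtract 1 from each part). For n = 5, k = 3, the partitions are: 3+1+1, 2+2+1. Count = 2.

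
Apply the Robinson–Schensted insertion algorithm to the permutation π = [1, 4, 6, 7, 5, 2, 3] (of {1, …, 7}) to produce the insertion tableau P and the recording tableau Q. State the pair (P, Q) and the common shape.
P = [1, 2, 3, 7] / [4, 5] / [6];  Q = [1, 2, 3, 4] / [5, 7] / [6];  common shape = (4, 2, 1)

Row-insert the values π_1, π_2, … into P one at a time, bumping the leftmost entry strictly greater than the inserted value down to the next row. The recording tableau Q records, in position (i, j), the step at which that cell was added to P.
  Insert 1 (step 1): P = [1];  Q = [1]
  Insert 4 (step 2): P = [1, 4];  Q = [1, 2]
  Insert 6 (step 3): P = [1, 4, 6];  Q = [1, 2, 3]
  Insert 7 (step 4): P = [1, 4, 6, 7];  Q = [1, 2, 3, 4]
  Insert 5 (step 5): P = [1, 4, 5, 7] / [6];  Q = [1, 2, 3, 4] / [5]
  Insert 2 (step 6): P = [1, 2, 5, 7] / [4] / [6];  Q = [1, 2, 3, 4] / [5] / [6]
  Insert 3 (step 7): P = [1, 2, 3, 7] / [4, 5] / [6];  Q = [1, 2, 3, 4] / [5, 7] / [6]
Final shape: (4, 2, 1).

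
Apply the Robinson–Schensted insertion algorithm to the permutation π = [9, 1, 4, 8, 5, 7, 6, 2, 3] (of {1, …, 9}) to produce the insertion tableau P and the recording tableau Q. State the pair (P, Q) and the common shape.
P = [1, 2, 3, 6] / [4, 5] / [7] / [8] / [9];  Q = [1, 3, 4, 6] / [2, 9] / [5] / [7] / [8];  common shape = (4, 2, 1, 1, 1)

Row-insert the values π_1, π_2, … into P one at a time, bumping the leftmost entry strictly greater than the inserted value down to the next row. The recording tableau Q records, in position (i, j), the step at which that cell was added to P.
  Insert 9 (step 1): P = [9];  Q = [1]
  Insert 1 (step 2): P = [1] / [9];  Q = [1] / [2]
  Insert 4 (step 3): P = [1, 4] / [9];  Q = [1, 3] / [2]
  Insert 8 (step 4): P = [1, 4, 8] / [9];  Q = [1, 3, 4] / [2]
  Insert 5 (step 5): P = [1, 4, 5] / [8] / [9];  Q = [1, 3, 4] / [2] / [5]
  Insert 7 (step 6): P = [1, 4, 5, 7] / [8] / [9];  Q = [1, 3, 4, 6] / [2] / [5]
  Insert 6 (step 7): P = [1, 4, 5, 6] / [7] / [8] / [9];  Q = [1, 3, 4, 6] / [2] / [5] / [7]
  Insert 2 (step 8): P = [1, 2, 5, 6] / [4] / [7] / [8] / [9];  Q = [1, 3, 4, 6] / [2] / [5] / [7] / [8]
  Insert 3 (step 9): P = [1, 2, 3, 6] / [4, 5] / [7] / [8] / [9];  Q = [1, 3, 4, 6] / [2, 9] / [5] / [7] / [8]
Final shape: (4, 2, 1, 1, 1).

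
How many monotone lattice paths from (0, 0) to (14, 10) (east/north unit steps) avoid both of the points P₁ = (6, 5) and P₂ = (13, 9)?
Number of paths = 676742

Inclusion–exclusion. Total paths: C(24, 14) = 1961256. Through P₁: C(11, 6)·C(13, 8) = 594594. Through P₂: C(22, 13)·C(2, 1) = 994840. Since P₁ is strictly southwest of P₂, a monotone path through both must visit P₁ then P₂; paths through both = C(11, 6)·C(11, 7)·C(2, 1) = 304920. Avoid both = 1961256 − 594594 − 994840 + 304920 = 676742.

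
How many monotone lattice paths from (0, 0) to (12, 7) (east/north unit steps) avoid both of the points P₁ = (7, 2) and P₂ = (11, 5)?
Number of paths = 31992

Inclusion–exclusion. Total paths: C(19, 12) = 50388. Through P₁: C(9, 7)·C(10, 5) = 9072. Through P₂: C(16, 11)·C(3, 1) = 13104. Since P₁ is strictly southwest of P₂, a monotone path through both must visit P₁ then P₂; paths through both = C(9, 7)·C(7, 4)·C(3, 1) = 3780. Avoid both = 50388 − 9072 − 13104 + 3780 = 31992.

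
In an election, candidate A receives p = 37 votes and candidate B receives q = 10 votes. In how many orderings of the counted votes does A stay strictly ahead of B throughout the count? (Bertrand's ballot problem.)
Strict-lead orderings = 2974634091

Total orderings of the 47 votes with 37 for A: C(47, 37) = 5178066751. By the Bertrand ballot formula (Cycle Lemma / reflection principle), the number of orderings in which A is strictly ahead of B throughout is (p − q)/(p + q) · C(p + q, p) = (37 − 10)/(37 + 10) · 5178066751 = 2974634091.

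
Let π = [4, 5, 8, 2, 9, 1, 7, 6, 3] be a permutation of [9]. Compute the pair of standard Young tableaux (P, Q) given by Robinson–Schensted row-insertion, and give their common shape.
P = [1, 3, 6, 9] / [2, 5] / [4, 7] / [8];  Q = [1, 2, 3, 5] / [4, 7] / [6, 8] / [9];  common shape = (4, 2, 2, 1)

Row-insert the values π_1, π_2, … into P one at a time, bumping the leftmost entry strictly greater than the inserted value down to the next row. The recording tableau Q records, in position (i, j), the step at which that cell was added to P.
  Insert 4 (step 1): P = [4];  Q = [1]
  Insert 5 (step 2): P = [4, 5];  Q = [1, 2]
  Insert 8 (step 3): P = [4, 5, 8];  Q = [1, 2, 3]
  Insert 2 (step 4): P = [2, 5, 8] / [4];  Q = [1, 2, 3] / [4]
  Insert 9 (step 5): P = [2, 5, 8, 9] / [4];  Q = [1, 2, 3, 5] / [4]
  Insert 1 (step 6): P = [1, 5, 8, 9] / [2] / [4];  Q = [1, 2, 3, 5] / [4] / [6]
  Insert 7 (step 7): P = [1, 5, 7, 9] / [2, 8] / [4];  Q = [1, 2, 3, 5] / [4, 7] / [6]
  Insert 6 (step 8): P = [1, 5, 6, 9] / [2, 7] / [4, 8];  Q = [1, 2, 3, 5] / [4, 7] / [6, 8]
  Insert 3 (step 9): P = [1, 3, 6, 9] / [2, 5] / [4, 7] / [8];  Q = [1, 2, 3, 5] / [4, 7] / [6, 8] / [9]
Final shape: (4, 2, 2, 1).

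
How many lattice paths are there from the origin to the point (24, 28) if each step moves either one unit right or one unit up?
Number of paths = 426384982032100

A monotone lattice path from (0, 0) to (24, 28) consists of 24 east steps and 28 north steps in some order, so it is determined by which 24 of the 52 steps are east. The count is C(52, 24) = 426384982032100.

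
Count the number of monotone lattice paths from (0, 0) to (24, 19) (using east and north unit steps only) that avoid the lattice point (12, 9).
Number of paths = 610403773070

Total paths from (0, 0) to (24, 19): C(43, 24) = 800472431850. Paths through (12, 9): (paths (0, 0) → (12, 9)) × (paths (12, 9) → (24, 19)) = C(21, 12) · C(22, 12) = 293930 · 646646 = 190068658780. Avoidance count = 800472431850 − 190068658780 = 610403773070.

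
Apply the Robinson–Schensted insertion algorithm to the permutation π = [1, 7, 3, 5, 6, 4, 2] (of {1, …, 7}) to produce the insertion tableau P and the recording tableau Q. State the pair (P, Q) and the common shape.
P = [1, 2, 4, 6] / [3] / [5] / [7];  Q = [1, 2, 4, 5] / [3] / [6] / [7];  common shape = (4, 1, 1, 1)

Row-insert the values π_1, π_2, … into P one at a time, bumping the leftmost entry strictly greater than the inserted value down to the next row. The recording tableau Q records, in position (i, j), the step at which that cell was added to P.
  Insert 1 (step 1): P = [1];  Q = [1]
  Insert 7 (step 2): P = [1, 7];  Q = [1, 2]
  Insert 3 (step 3): P = [1, 3] / [7];  Q = [1, 2] / [3]
  Insert 5 (step 4): P = [1, 3, 5] / [7];  Q = [1, 2, 4] / [3]
  Insert 6 (step 5): P = [1, 3, 5, 6] / [7];  Q = [1, 2, 4, 5] / [3]
  Insert 4 (step 6): P = [1, 3, 4, 6] / [5] / [7];  Q = [1, 2, 4, 5] / [3] / [6]
  Insert 2 (step 7): P = [1, 2, 4, 6] / [3] / [5] / [7];  Q = [1, 2, 4, 5] / [3] / [6] / [7]
Final shape: (4, 1, 1, 1).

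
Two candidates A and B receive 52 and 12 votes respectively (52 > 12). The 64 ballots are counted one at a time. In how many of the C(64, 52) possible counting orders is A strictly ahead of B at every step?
Strict-lead orderings = 2052634189410

Total orderings of the 64 votes with 52 for A: C(64, 52) = 3284214703056. By the Bertrand ballot formula (Cycle Lemma / reflection principle), the number of orderings in which A is strictly ahead of B throughout is (p − q)/(p + q) · C(p + q, p) = (52 − 12)/(52 + 12) · 3284214703056 = 2052634189410.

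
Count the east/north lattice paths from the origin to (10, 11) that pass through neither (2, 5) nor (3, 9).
Number of paths = 285513

Inclusion–exclusion. Total paths: C(21, 10) = 352716. Through P₁: C(7, 2)·C(14, 8) = 63063. Through P₂: C(12, 3)·C(9, 7) = 7920. Since P₁ is strictly southwest of P₂, a monotone path through both must visit P₁ then P₂; paths through both = C(7, 2)·C(5, 1)·C(9, 7) = 3780. Avoid both = 352716 − 63063 − 7920 + 3780 = 285513.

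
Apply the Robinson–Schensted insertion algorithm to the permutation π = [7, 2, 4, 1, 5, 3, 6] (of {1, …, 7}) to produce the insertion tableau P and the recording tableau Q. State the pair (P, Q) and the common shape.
P = [1, 3, 5, 6] / [2, 4] / [7];  Q = [1, 3, 5, 7] / [2, 6] / [4];  common shape = (4, 2, 1)

Row-insert the values π_1, π_2, … into P one at a time, bumping the leftmost entry strictly greater than the inserted value down to the next row. The recording tableau Q records, in position (i, j), the step at which that cell was added to P.
  Insert 7 (step 1): P = [7];  Q = [1]
  Insert 2 (step 2): P = [2] / [7];  Q = [1] / [2]
  Insert 4 (step 3): P = [2, 4] / [7];  Q = [1, 3] / [2]
  Insert 1 (step 4): P = [1, 4] / [2] / [7];  Q = [1, 3] / [2] / [4]
  Insert 5 (step 5): P = [1, 4, 5] / [2] / [7];  Q = [1, 3, 5] / [2] / [4]
  Insert 3 (step 6): P = [1, 3, 5] / [2, 4] / [7];  Q = [1, 3, 5] / [2, 6] / [4]
  Insert 6 (step 7): P = [1, 3, 5, 6] / [2, 4] / [7];  Q = [1, 3, 5, 7] / [2, 6] / [4]
Final shape: (4, 2, 1).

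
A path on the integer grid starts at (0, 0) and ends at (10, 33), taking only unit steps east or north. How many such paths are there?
Number of paths = 1917334783

A monotone lattice path from (0, 0) to (10, 33) consists of 10 east steps and 33 north steps in some order, so it is determined by which 10 of the 43 steps are east. The count is C(43, 10) = 1917334783.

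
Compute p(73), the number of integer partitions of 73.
p(73) = 6185689

Compute p(n) via the recurrence p(n, m) = p(n, m−1) + p(n−m, m), where p(n, m) counts partitions of n with all parts ≤ m and p(n) = p(n, n). The base cases are p(0, m) = 1 and p(n, 0) = 0 for n > 0. Filling the table yields p(73) = 6185689. (Euler's pentagonal recurrence is an alternative.)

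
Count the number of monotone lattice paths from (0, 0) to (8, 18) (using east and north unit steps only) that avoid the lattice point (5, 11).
Number of paths = 1038115

Total paths from (0, 0) to (8, 18): C(26, 8) = 1562275. Paths through (5, 11): (paths (0, 0) → (5, 11)) × (paths (5, 11) → (8, 18)) = C(16, 5) · C(10, 3) = 4368 · 120 = 524160. Avoidance count = 1562275 − 524160 = 1038115.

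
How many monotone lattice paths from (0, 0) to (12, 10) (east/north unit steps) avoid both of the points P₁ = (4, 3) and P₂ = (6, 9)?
Number of paths = 393246

Inclusion–exclusion. Total paths: C(22, 12) = 646646. Through P₁: C(7, 4)·C(15, 8) = 225225. Through P₂: C(15, 6)·C(7, 6) = 35035. Since P₁ is strictly southwest of P₂, a monotone path through both must visit P₁ then P₂; paths through both = C(7, 4)·C(8, 2)·C(7, 6) = 6860. Avoid both = 646646 − 225225 − 35035 + 6860 = 393246.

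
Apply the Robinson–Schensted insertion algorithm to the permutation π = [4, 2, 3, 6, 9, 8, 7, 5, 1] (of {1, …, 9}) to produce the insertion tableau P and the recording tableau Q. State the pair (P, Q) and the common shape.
P = [1, 3, 5, 7] / [2, 6] / [4] / [8] / [9];  Q = [1, 3, 4, 5] / [2, 6] / [7] / [8] / [9];  common shape = (4, 2, 1, 1, 1)

Row-insert the values π_1, π_2, … into P one at a time, bumping the leftmost entry strictly greater than the inserted value down to the next row. The recording tableau Q records, in position (i, j), the step at which that cell was added to P.
  Insert 4 (step 1): P = [4];  Q = [1]
  Insert 2 (step 2): P = [2] / [4];  Q = [1] / [2]
  Insert 3 (step 3): P = [2, 3] / [4];  Q = [1, 3] / [2]
  Insert 6 (step 4): P = [2, 3, 6] / [4];  Q = [1, 3, 4] / [2]
  Insert 9 (step 5): P = [2, 3, 6, 9] / [4];  Q = [1, 3, 4, 5] / [2]
  Insert 8 (step 6): P = [2, 3, 6, 8] / [4, 9];  Q = [1, 3, 4, 5] / [2, 6]
  Insert 7 (step 7): P = [2, 3, 6, 7] / [4, 8] / [9];  Q = [1, 3, 4, 5] / [2, 6] / [7]
  Insert 5 (step 8): P = [2, 3, 5, 7] / [4, 6] / [8] / [9];  Q = [1, 3, 4, 5] / [2, 6] / [7] / [8]
  Insert 1 (step 9): P = [1, 3, 5, 7] / [2, 6] / [4] / [8] / [9];  Q = [1, 3, 4, 5] / [2, 6] / [7] / [8] / [9]
Final shape: (4, 2, 1, 1, 1).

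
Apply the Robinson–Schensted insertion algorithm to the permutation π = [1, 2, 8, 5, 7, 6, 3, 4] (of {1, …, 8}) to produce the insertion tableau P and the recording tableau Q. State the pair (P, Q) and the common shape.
P = [1, 2, 3, 4] / [5, 6] / [7] / [8];  Q = [1, 2, 3, 5] / [4, 8] / [6] / [7];  common shape = (4, 2, 1, 1)

Row-insert the values π_1, π_2, … into P one at a time, bumping the leftmost entry strictly greater than the inserted value down to the next row. The recording tableau Q records, in position (i, j), the step at which that cell was added to P.
  Insert 1 (step 1): P = [1];  Q = [1]
  Insert 2 (step 2): P = [1, 2];  Q = [1, 2]
  Insert 8 (step 3): P = [1, 2, 8];  Q = [1, 2, 3]
  Insert 5 (step 4): P = [1, 2, 5] / [8];  Q = [1, 2, 3] / [4]
  Insert 7 (step 5): P = [1, 2, 5, 7] / [8];  Q = [1, 2, 3, 5] / [4]
  Insert 6 (step 6): P = [1, 2, 5, 6] / [7] / [8];  Q = [1, 2, 3, 5] / [4] / [6]
  Insert 3 (step 7): P = [1, 2, 3, 6] / [5] / [7] / [8];  Q = [1, 2, 3, 5] / [4] / [6] / [7]
  Insert 4 (step 8): P = [1, 2, 3, 4] / [5, 6] / [7] / [8];  Q = [1, 2, 3, 5] / [4, 8] / [6] / [7]
Final shape: (4, 2, 1, 1).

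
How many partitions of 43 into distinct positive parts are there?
q(43) = 1610

A partition into distinct parts is a strictly decreasing sequence summing to n. The recurrence d(n, m) = d(n, m−1) + d(n−m, m−1) (use part m at most once) with q(n) = d(n, n) gives q(43) = 1610. (Euler's theorem: # distinct-part partitions = # odd-part partitions.)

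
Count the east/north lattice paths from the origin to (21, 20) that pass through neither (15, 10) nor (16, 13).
Number of paths = 199559918140

Inclusion–exclusion. Total paths: C(41, 21) = 269128937220. Through P₁: C(25, 15)·C(16, 6) = 26176230080. Through P₂: C(29, 16)·C(12, 5) = 53748220680. Since P₁ is strictly southwest of P₂, a monotone path through both must visit P₁ then P₂; paths through both = C(25, 15)·C(4, 1)·C(12, 5) = 10355431680. Avoid both = 269128937220 − 26176230080 − 53748220680 + 10355431680 = 199559918140.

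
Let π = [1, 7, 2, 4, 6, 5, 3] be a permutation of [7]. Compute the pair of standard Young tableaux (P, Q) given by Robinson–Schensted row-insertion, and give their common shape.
P = [1, 2, 3, 5] / [4] / [6] / [7];  Q = [1, 2, 4, 5] / [3] / [6] / [7];  common shape = (4, 1, 1, 1)

Row-insert the values π_1, π_2, … into P one at a time, bumping the leftmost entry strictly greater than the inserted value down to the next row. The recording tableau Q records, in position (i, j), the step at which that cell was added to P.
  Insert 1 (step 1): P = [1];  Q = [1]
  Insert 7 (step 2): P = [1, 7];  Q = [1, 2]
  Insert 2 (step 3): P = [1, 2] / [7];  Q = [1, 2] / [3]
  Insert 4 (step 4): P = [1, 2, 4] / [7];  Q = [1, 2, 4] / [3]
  Insert 6 (step 5): P = [1, 2, 4, 6] / [7];  Q = [1, 2, 4, 5] / [3]
  Insert 5 (step 6): P = [1, 2, 4, 5] / [6] / [7];  Q = [1, 2, 4, 5] / [3] / [6]
  Insert 3 (step 7): P = [1, 2, 3, 5] / [4] / [6] / [7];  Q = [1, 2, 4, 5] / [3] / [6] / [7]
Final shape: (4, 1, 1, 1).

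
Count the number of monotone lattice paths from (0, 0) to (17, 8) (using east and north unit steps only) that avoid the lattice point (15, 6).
Number of paths = 755991

Total paths from (0, 0) to (17, 8): C(25, 17) = 1081575. Paths through (15, 6): (paths (0, 0) → (15, 6)) × (paths (15, 6) → (17, 8)) = C(21, 15) · C(4, 2) = 54264 · 6 = 325584. Avoidance count = 1081575 − 325584 = 755991.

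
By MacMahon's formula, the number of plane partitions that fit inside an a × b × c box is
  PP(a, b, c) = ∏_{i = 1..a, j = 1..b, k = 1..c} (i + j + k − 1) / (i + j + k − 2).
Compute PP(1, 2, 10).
PP(1, 2, 10) = 66

Evaluate the triple product over i = 1..1, j = 1..2, k = 1..10. The factors are (2/1) · (3/2) · (4/3) · (5/4) · (6/5) · (7/6) · (8/7) · (9/8) · … (20 factors total). The numerators and denominators telescope so the product is an integer; carrying out the multiplication exactly gives PP(1, 2, 10) = 66.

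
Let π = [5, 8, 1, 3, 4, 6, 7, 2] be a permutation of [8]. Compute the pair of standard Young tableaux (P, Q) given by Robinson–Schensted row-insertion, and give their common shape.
P = [1, 2, 4, 6, 7] / [3, 8] / [5];  Q = [1, 2, 5, 6, 7] / [3, 4] / [8];  common shape = (5, 2, 1)

Row-insert the values π_1, π_2, … into P one at a time, bumping the leftmost entry strictly greater than the inserted value down to the next row. The recording tableau Q records, in position (i, j), the step at which that cell was added to P.
  Insert 5 (step 1): P = [5];  Q = [1]
  Insert 8 (step 2): P = [5, 8];  Q = [1, 2]
  Insert 1 (step 3): P = [1, 8] / [5];  Q = [1, 2] / [3]
  Insert 3 (step 4): P = [1, 3] / [5, 8];  Q = [1, 2] / [3, 4]
  Insert 4 (step 5): P = [1, 3, 4] / [5, 8];  Q = [1, 2, 5] / [3, 4]
  Insert 6 (step 6): P = [1, 3, 4, 6] / [5, 8];  Q = [1, 2, 5, 6] / [3, 4]
  Insert 7 (step 7): P = [1, 3, 4, 6, 7] / [5, 8];  Q = [1, 2, 5, 6, 7] / [3, 4]
  Insert 2 (step 8): P = [1, 2, 4, 6, 7] / [3, 8] / [5];  Q = [1, 2, 5, 6, 7] / [3, 4] / [8]
Final shape: (5, 2, 1).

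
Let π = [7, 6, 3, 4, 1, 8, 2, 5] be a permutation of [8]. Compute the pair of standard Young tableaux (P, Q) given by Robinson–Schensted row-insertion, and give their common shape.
P = [1, 2, 5] / [3, 4, 8] / [6] / [7];  Q = [1, 4, 6] / [2, 7, 8] / [3] / [5];  common shape = (3, 3, 1, 1)

Row-insert the values π_1, π_2, … into P one at a time, bumping the leftmost entry strictly greater than the inserted value down to the next row. The recording tableau Q records, in position (i, j), the step at which that cell was added to P.
  Insert 7 (step 1): P = [7];  Q = [1]
  Insert 6 (step 2): P = [6] / [7];  Q = [1] / [2]
  Insert 3 (step 3): P = [3] / [6] / [7];  Q = [1] / [2] / [3]
  Insert 4 (step 4): P = [3, 4] / [6] / [7];  Q = [1, 4] / [2] / [3]
  Insert 1 (step 5): P = [1, 4] / [3] / [6] / [7];  Q = [1, 4] / [2] / [3] / [5]
  Insert 8 (step 6): P = [1, 4, 8] / [3] / [6] / [7];  Q = [1, 4, 6] / [2] / [3] / [5]
  Insert 2 (step 7): P = [1, 2, 8] / [3, 4] / [6] / [7];  Q = [1, 4, 6] / [2, 7] / [3] / [5]
  Insert 5 (step 8): P = [1, 2, 5] / [3, 4, 8] / [6] / [7];  Q = [1, 4, 6] / [2, 7, 8] / [3] / [5]
Final shape: (3, 3, 1, 1).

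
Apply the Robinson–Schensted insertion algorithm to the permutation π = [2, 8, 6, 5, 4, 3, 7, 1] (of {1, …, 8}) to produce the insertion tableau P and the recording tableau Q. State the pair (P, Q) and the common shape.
P = [1, 3, 7] / [2] / [4] / [5] / [6] / [8];  Q = [1, 2, 7] / [3] / [4] / [5] / [6] / [8];  common shape = (3, 1, 1, 1, 1, 1)

Row-insert the values π_1, π_2, … into P one at a time, bumping the leftmost entry strictly greater than the inserted value down to the next row. The recording tableau Q records, in position (i, j), the step at which that cell was added to P.
  Insert 2 (step 1): P = [2];  Q = [1]
  Insert 8 (step 2): P = [2, 8];  Q = [1, 2]
  Insert 6 (step 3): P = [2, 6] / [8];  Q = [1, 2] / [3]
  Insert 5 (step 4): P = [2, 5] / [6] / [8];  Q = [1, 2] / [3] / [4]
  Insert 4 (step 5): P = [2, 4] / [5] / [6] / [8];  Q = [1, 2] / [3] / [4] / [5]
  Insert 3 (step 6): P = [2, 3] / [4] / [5] / [6] / [8];  Q = [1, 2] / [3] / [4] / [5] / [6]
  Insert 7 (step 7): P = [2, 3, 7] / [4] / [5] / [6] / [8];  Q = [1, 2, 7] / [3] / [4] / [5] / [6]
  Insert 1 (step 8): P = [1, 3, 7] / [2] / [4] / [5] / [6] / [8];  Q = [1, 2, 7] / [3] / [4] / [5] / [6] / [8]
Final shape: (3, 1, 1, 1, 1, 1).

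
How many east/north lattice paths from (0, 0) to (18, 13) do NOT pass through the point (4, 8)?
Number of paths = 200497215

Total paths from (0, 0) to (18, 13): C(31, 18) = 206253075. Paths through (4, 8): (paths (0, 0) → (4, 8)) × (paths (4, 8) → (18, 13)) = C(12, 4) · C(19, 14) = 495 · 11628 = 5755860. Avoidance count = 206253075 − 5755860 = 200497215.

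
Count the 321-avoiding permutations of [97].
C_97 = 14657929356129575437016877846657032761712954950899755100

These 321-avoiding permutations are counted by the Catalan number C_n = (1/(n + 1)) · C(2n, n). For n = 97: C_97 = (1/98) · C(194, 97) = 1436477076900698392827654028972389210647869585188175999800/98 = 14657929356129575437016877846657032761712954950899755100.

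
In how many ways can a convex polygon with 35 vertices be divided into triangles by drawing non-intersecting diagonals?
C_33 = 212336130412243110

These polygon triangulations are counted by the Catalan number C_n = (1/(n + 1)) · C(2n, n). For n = 33: C_33 = (1/34) · C(66, 33) = 7219428434016265740/34 = 212336130412243110.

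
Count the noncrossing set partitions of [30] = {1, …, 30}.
C_30 = 3814986502092304

These noncrossing partitions are counted by the Catalan number C_n = (1/(n + 1)) · C(2n, n). For n = 30: C_30 = (1/31) · C(60, 30) = 118264581564861424/31 = 3814986502092304.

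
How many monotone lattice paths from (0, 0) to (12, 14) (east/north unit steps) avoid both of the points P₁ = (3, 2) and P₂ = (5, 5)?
Number of paths = 4979520

Inclusion–exclusion. Total paths: C(26, 12) = 9657700. Through P₁: C(5, 3)·C(21, 9) = 2939300. Through P₂: C(10, 5)·C(16, 7) = 2882880. Since P₁ is strictly southwest of P₂, a monotone path through both must visit P₁ then P₂; paths through both = C(5, 3)·C(5, 2)·C(16, 7) = 1144000. Avoid both = 9657700 − 2939300 − 2882880 + 1144000 = 4979520.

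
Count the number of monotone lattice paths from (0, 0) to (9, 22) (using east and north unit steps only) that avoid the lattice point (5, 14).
Number of paths = 14404215

Total paths from (0, 0) to (9, 22): C(31, 9) = 20160075. Paths through (5, 14): (paths (0, 0) → (5, 14)) × (paths (5, 14) → (9, 22)) = C(19, 5) · C(12, 4) = 11628 · 495 = 5755860. Avoidance count = 20160075 − 5755860 = 14404215.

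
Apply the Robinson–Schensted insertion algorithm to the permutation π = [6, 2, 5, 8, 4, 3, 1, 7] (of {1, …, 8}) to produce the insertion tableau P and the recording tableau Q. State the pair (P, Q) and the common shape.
P = [1, 3, 7] / [2, 8] / [4] / [5] / [6];  Q = [1, 3, 4] / [2, 8] / [5] / [6] / [7];  common shape = (3, 2, 1, 1, 1)

Row-insert the values π_1, π_2, … into P one at a time, bumping the leftmost entry strictly greater than the inserted value down to the next row. The recording tableau Q records, in position (i, j), the step at which that cell was added to P.
  Insert 6 (step 1): P = [6];  Q = [1]
  Insert 2 (step 2): P = [2] / [6];  Q = [1] / [2]
  Insert 5 (step 3): P = [2, 5] / [6];  Q = [1, 3] / [2]
  Insert 8 (step 4): P = [2, 5, 8] / [6];  Q = [1, 3, 4] / [2]
  Insert 4 (step 5): P = [2, 4, 8] / [5] / [6];  Q = [1, 3, 4] / [2] / [5]
  Insert 3 (step 6): P = [2, 3, 8] / [4] / [5] / [6];  Q = [1, 3, 4] / [2] / [5] / [6]
  Insert 1 (step 7): P = [1, 3, 8] / [2] / [4] / [5] / [6];  Q = [1, 3, 4] / [2] / [5] / [6] / [7]
  Insert 7 (step 8): P = [1, 3, 7] / [2, 8] / [4] / [5] / [6];  Q = [1, 3, 4] / [2, 8] / [5] / [6] / [7]
Final shape: (3, 2, 1, 1, 1).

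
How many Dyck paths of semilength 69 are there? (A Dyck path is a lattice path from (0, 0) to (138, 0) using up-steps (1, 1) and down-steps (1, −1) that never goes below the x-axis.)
C_69 = 337485502510215975556783793455058624700

These Dyck paths are counted by the Catalan number C_n = (1/(n + 1)) · C(2n, n). For n = 69: C_69 = (1/70) · C(138, 69) = 23623985175715118288974865541854103729000/70 = 337485502510215975556783793455058624700.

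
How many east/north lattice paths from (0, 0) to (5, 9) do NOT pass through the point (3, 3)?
Number of paths = 1442

Total paths from (0, 0) to (5, 9): C(14, 5) = 2002. Paths through (3, 3): (paths (0, 0) → (3, 3)) × (paths (3, 3) → (5, 9)) = C(6, 3) · C(8, 2) = 20 · 28 = 560. Avoidance count = 2002 − 560 = 1442.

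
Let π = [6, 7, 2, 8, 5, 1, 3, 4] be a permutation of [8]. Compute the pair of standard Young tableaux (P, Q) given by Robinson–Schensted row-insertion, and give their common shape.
P = [1, 3, 4] / [2, 5, 8] / [6, 7];  Q = [1, 2, 4] / [3, 5, 8] / [6, 7];  common shape = (3, 3, 2)

Row-insert the values π_1, π_2, … into P one at a time, bumping the leftmost entry strictly greater than the inserted value down to the next row. The recording tableau Q records, in position (i, j), the step at which that cell was added to P.
  Insert 6 (step 1): P = [6];  Q = [1]
  Insert 7 (step 2): P = [6, 7];  Q = [1, 2]
  Insert 2 (step 3): P = [2, 7] / [6];  Q = [1, 2] / [3]
  Insert 8 (step 4): P = [2, 7, 8] / [6];  Q = [1, 2, 4] / [3]
  Insert 5 (step 5): P = [2, 5, 8] / [6, 7];  Q = [1, 2, 4] / [3, 5]
  Insert 1 (step 6): P = [1, 5, 8] / [2, 7] / [6];  Q = [1, 2, 4] / [3, 5] / [6]
  Insert 3 (step 7): P = [1, 3, 8] / [2, 5] / [6, 7];  Q = [1, 2, 4] / [3, 5] / [6, 7]
  Insert 4 (step 8): P = [1, 3, 4] / [2, 5, 8] / [6, 7];  Q = [1, 2, 4] / [3, 5, 8] / [6, 7]
Final shape: (3, 3, 2).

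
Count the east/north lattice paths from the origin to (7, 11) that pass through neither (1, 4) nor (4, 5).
Number of paths = 14340

Inclusion–exclusion. Total paths: C(18, 7) = 31824. Through P₁: C(5, 1)·C(13, 6) = 8580. Through P₂: C(9, 4)·C(9, 3) = 10584. Since P₁ is strictly southwest of P₂, a monotone path through both must visit P₁ then P₂; paths through both = C(5, 1)·C(4, 3)·C(9, 3) = 1680. Avoid both = 31824 − 8580 − 10584 + 1680 = 14340.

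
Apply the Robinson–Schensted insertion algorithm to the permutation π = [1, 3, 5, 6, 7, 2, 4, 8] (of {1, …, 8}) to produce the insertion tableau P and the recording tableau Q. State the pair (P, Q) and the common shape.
P = [1, 2, 4, 6, 7, 8] / [3, 5];  Q = [1, 2, 3, 4, 5, 8] / [6, 7];  common shape = (6, 2)

Row-insert the values π_1, π_2, … into P one at a time, bumping the leftmost entry strictly greater than the inserted value down to the next row. The recording tableau Q records, in position (i, j), the step at which that cell was added to P.
  Insert 1 (step 1): P = [1];  Q = [1]
  Insert 3 (step 2): P = [1, 3];  Q = [1, 2]
  Insert 5 (step 3): P = [1, 3, 5];  Q = [1, 2, 3]
  Insert 6 (step 4): P = [1, 3, 5, 6];  Q = [1, 2, 3, 4]
  Insert 7 (step 5): P = [1, 3, 5, 6, 7];  Q = [1, 2, 3, 4, 5]
  Insert 2 (step 6): P = [1, 2, 5, 6, 7] / [3];  Q = [1, 2, 3, 4, 5] / [6]
  Insert 4 (step 7): P = [1, 2, 4, 6, 7] / [3, 5];  Q = [1, 2, 3, 4, 5] / [6, 7]
  Insert 8 (step 8): P = [1, 2, 4, 6, 7, 8] / [3, 5];  Q = [1, 2, 3, 4, 5, 8] / [6, 7]
Final shape: (6, 2).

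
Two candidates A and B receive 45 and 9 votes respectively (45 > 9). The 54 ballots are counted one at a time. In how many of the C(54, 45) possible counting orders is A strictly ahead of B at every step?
Strict-lead orderings = 3545290840

Total orderings of the 54 votes with 45 for A: C(54, 45) = 5317936260. By the Bertrand ballot formula (Cycle Lemma / reflection principle), the number of orderings in which A is strictly ahead of B throughout is (p − q)/(p + q) · C(p + q, p) = (45 − 9)/(45 + 9) · 5317936260 = 3545290840.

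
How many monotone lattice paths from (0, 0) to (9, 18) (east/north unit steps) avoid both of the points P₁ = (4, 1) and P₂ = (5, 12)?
Number of paths = 3268275

Inclusion–exclusion. Total paths: C(27, 9) = 4686825. Through P₁: C(5, 4)·C(22, 5) = 131670. Through P₂: C(17, 5)·C(10, 4) = 1299480. Since P₁ is strictly southwest of P₂, a monotone path through both must visit P₁ then P₂; paths through both = C(5, 4)·C(12, 1)·C(10, 4) = 12600. Avoid both = 4686825 − 131670 − 1299480 + 12600 = 3268275.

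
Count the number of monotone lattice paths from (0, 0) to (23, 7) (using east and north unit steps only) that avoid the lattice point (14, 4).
Number of paths = 1362600

Total paths from (0, 0) to (23, 7): C(30, 23) = 2035800. Paths through (14, 4): (paths (0, 0) → (14, 4)) × (paths (14, 4) → (23, 7)) = C(18, 14) · C(12, 9) = 3060 · 220 = 673200. Avoidance count = 2035800 − 673200 = 1362600.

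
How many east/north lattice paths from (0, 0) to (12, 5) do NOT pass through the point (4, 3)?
Number of paths = 4613

Total paths from (0, 0) to (12, 5): C(17, 12) = 6188. Paths through (4, 3): (paths (0, 0) → (4, 3)) × (paths (4, 3) → (12, 5)) = C(7, 4) · C(10, 8) = 35 · 45 = 1575. Avoidance count = 6188 − 1575 = 4613.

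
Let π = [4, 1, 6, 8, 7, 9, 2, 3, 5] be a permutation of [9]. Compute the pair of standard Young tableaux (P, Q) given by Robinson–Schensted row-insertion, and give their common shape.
P = [1, 2, 3, 5] / [4, 6, 7, 9] / [8];  Q = [1, 3, 4, 6] / [2, 5, 8, 9] / [7];  common shape = (4, 4, 1)

Row-insert the values π_1, π_2, … into P one at a time, bumping the leftmost entry strictly greater than the inserted value down to the next row. The recording tableau Q records, in position (i, j), the step at which that cell was added to P.
  Insert 4 (step 1): P = [4];  Q = [1]
  Insert 1 (step 2): P = [1] / [4];  Q = [1] / [2]
  Insert 6 (step 3): P = [1, 6] / [4];  Q = [1, 3] / [2]
  Insert 8 (step 4): P = [1, 6, 8] / [4];  Q = [1, 3, 4] / [2]
  Insert 7 (step 5): P = [1, 6, 7] / [4, 8];  Q = [1, 3, 4] / [2, 5]
  Insert 9 (step 6): P = [1, 6, 7, 9] / [4, 8];  Q = [1, 3, 4, 6] / [2, 5]
  Insert 2 (step 7): P = [1, 2, 7, 9] / [4, 6] / [8];  Q = [1, 3, 4, 6] / [2, 5] / [7]
  Insert 3 (step 8): P = [1, 2, 3, 9] / [4, 6, 7] / [8];  Q = [1, 3, 4, 6] / [2, 5, 8] / [7]
  Insert 5 (step 9): P = [1, 2, 3, 5] / [4, 6, 7, 9] / [8];  Q = [1, 3, 4, 6] / [2, 5, 8, 9] / [7]
Final shape: (4, 4, 1).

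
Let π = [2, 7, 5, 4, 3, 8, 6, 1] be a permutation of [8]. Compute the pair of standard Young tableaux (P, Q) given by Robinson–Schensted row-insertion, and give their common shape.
P = [1, 3, 6] / [2, 8] / [4] / [5] / [7];  Q = [1, 2, 6] / [3, 7] / [4] / [5] / [8];  common shape = (3, 2, 1, 1, 1)

Row-insert the values π_1, π_2, … into P one at a time, bumping the leftmost entry strictly greater than the inserted value down to the next row. The recording tableau Q records, in position (i, j), the step at which that cell was added to P.
  Insert 2 (step 1): P = [2];  Q = [1]
  Insert 7 (step 2): P = [2, 7];  Q = [1, 2]
  Insert 5 (step 3): P = [2, 5] / [7];  Q = [1, 2] / [3]
  Insert 4 (step 4): P = [2, 4] / [5] / [7];  Q = [1, 2] / [3] / [4]
  Insert 3 (step 5): P = [2, 3] / [4] / [5] / [7];  Q = [1, 2] / [3] / [4] / [5]
  Insert 8 (step 6): P = [2, 3, 8] / [4] / [5] / [7];  Q = [1, 2, 6] / [3] / [4] / [5]
  Insert 6 (step 7): P = [2, 3, 6] / [4, 8] / [5] / [7];  Q = [1, 2, 6] / [3, 7] / [4] / [5]
  Insert 1 (step 8): P = [1, 3, 6] / [2, 8] / [4] / [5] / [7];  Q = [1, 2, 6] / [3, 7] / [4] / [5] / [8]
Final shape: (3, 2, 1, 1, 1).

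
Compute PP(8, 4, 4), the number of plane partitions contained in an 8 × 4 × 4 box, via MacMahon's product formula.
PP(8, 4, 4) = 184225041

Evaluate the triple product over i = 1..8, j = 1..4, k = 1..4. The factors are (2/1) · (3/2) · (4/3) · (5/4) · (3/2) · (4/3) · (5/4) · (6/5) · … (128 factors total). The numerators and denominators telescope so the product is an integer; carrying out the multiplication exactly gives PP(8, 4, 4) = 184225041.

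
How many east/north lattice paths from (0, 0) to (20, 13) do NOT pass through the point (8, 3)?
Number of paths = 466469850

Total paths from (0, 0) to (20, 13): C(33, 20) = 573166440. Paths through (8, 3): (paths (0, 0) → (8, 3)) × (paths (8, 3) → (20, 13)) = C(11, 8) · C(22, 12) = 165 · 646646 = 106696590. Avoidance count = 573166440 − 106696590 = 466469850.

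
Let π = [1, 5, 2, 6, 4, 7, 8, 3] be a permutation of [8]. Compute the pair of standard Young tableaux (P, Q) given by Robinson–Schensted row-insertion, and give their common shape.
P = [1, 2, 3, 7, 8] / [4, 6] / [5];  Q = [1, 2, 4, 6, 7] / [3, 5] / [8];  common shape = (5, 2, 1)

Row-insert the values π_1, π_2, … into P one at a time, bumping the leftmost entry strictly greater than the inserted value down to the next row. The recording tableau Q records, in position (i, j), the step at which that cell was added to P.
  Insert 1 (step 1): P = [1];  Q = [1]
  Insert 5 (step 2): P = [1, 5];  Q = [1, 2]
  Insert 2 (step 3): P = [1, 2] / [5];  Q = [1, 2] / [3]
  Insert 6 (step 4): P = [1, 2, 6] / [5];  Q = [1, 2, 4] / [3]
  Insert 4 (step 5): P = [1, 2, 4] / [5, 6];  Q = [1, 2, 4] / [3, 5]
  Insert 7 (step 6): P = [1, 2, 4, 7] / [5, 6];  Q = [1, 2, 4, 6] / [3, 5]
  Insert 8 (step 7): P = [1, 2, 4, 7, 8] / [5, 6];  Q = [1, 2, 4, 6, 7] / [3, 5]
  Insert 3 (step 8): P = [1, 2, 3, 7, 8] / [4, 6] / [5];  Q = [1, 2, 4, 6, 7] / [3, 5] / [8]
Final shape: (5, 2, 1).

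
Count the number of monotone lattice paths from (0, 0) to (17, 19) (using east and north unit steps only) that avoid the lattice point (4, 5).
Number of paths = 6070150800

Total paths from (0, 0) to (17, 19): C(36, 17) = 8597496600. Paths through (4, 5): (paths (0, 0) → (4, 5)) × (paths (4, 5) → (17, 19)) = C(9, 4) · C(27, 13) = 126 · 20058300 = 2527345800. Avoidance count = 8597496600 − 2527345800 = 6070150800.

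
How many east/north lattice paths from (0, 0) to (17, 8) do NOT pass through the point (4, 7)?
Number of paths = 1076955

Total paths from (0, 0) to (17, 8): C(25, 17) = 1081575. Paths through (4, 7): (paths (0, 0) → (4, 7)) × (paths (4, 7) → (17, 8)) = C(11, 4) · C(14, 13) = 330 · 14 = 4620. Avoidance count = 1081575 − 4620 = 1076955.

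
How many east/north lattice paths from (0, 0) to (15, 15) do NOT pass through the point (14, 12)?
Number of paths = 116486720

Total paths from (0, 0) to (15, 15): C(30, 15) = 155117520. Paths through (14, 12): (paths (0, 0) → (14, 12)) × (paths (14, 12) → (15, 15)) = C(26, 14) · C(4, 1) = 9657700 · 4 = 38630800. Avoidance count = 155117520 − 38630800 = 116486720.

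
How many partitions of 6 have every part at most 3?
p(6, parts ≤ 3) = 7

Partitions of 6 with all parts ≤ 3: 3+3, 3+2+1, 3+1+1+1, 2+2+2, 2+2+1+1, 2+1+1+1+1, 1+1+1+1+1+1. Count = 7.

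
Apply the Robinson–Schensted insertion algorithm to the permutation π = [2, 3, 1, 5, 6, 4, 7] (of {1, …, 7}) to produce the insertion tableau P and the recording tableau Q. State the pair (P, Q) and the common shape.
P = [1, 3, 4, 6, 7] / [2, 5];  Q = [1, 2, 4, 5, 7] / [3, 6];  common shape = (5, 2)

Row-insert the values π_1, π_2, … into P one at a time, bumping the leftmost entry strictly greater than the inserted value down to the next row. The recording tableau Q records, in position (i, j), the step at which that cell was added to P.
  Insert 2 (step 1): P = [2];  Q = [1]
  Insert 3 (step 2): P = [2, 3];  Q = [1, 2]
  Insert 1 (step 3): P = [1, 3] / [2];  Q = [1, 2] / [3]
  Insert 5 (step 4): P = [1, 3, 5] / [2];  Q = [1, 2, 4] / [3]
  Insert 6 (step 5): P = [1, 3, 5, 6] / [2];  Q = [1, 2, 4, 5] / [3]
  Insert 4 (step 6): P = [1, 3, 4, 6] / [2, 5];  Q = [1, 2, 4, 5] / [3, 6]
  Insert 7 (step 7): P = [1, 3, 4, 6, 7] / [2, 5];  Q = [1, 2, 4, 5, 7] / [3, 6]
Final shape: (5, 2).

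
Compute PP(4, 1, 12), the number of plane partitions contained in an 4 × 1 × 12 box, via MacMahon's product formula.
PP(4, 1, 12) = 1820

Evaluate the triple product over i = 1..4, j = 1..1, k = 1..12. The factors are (2/1) · (3/2) · (4/3) · (5/4) · (6/5) · (7/6) · (8/7) · (9/8) · … (48 factors total). The numerators and denominators telescope so the product is an integer; carrying out the multiplication exactly gives PP(4, 1, 12) = 1820.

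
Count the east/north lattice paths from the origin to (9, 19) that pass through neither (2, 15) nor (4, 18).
Number of paths = 6826290

Inclusion–exclusion. Total paths: C(28, 9) = 6906900. Through P₁: C(17, 2)·C(11, 7) = 44880. Through P₂: C(22, 4)·C(6, 5) = 43890. Since P₁ is strictly southwest of P₂, a monotone path through both must visit P₁ then P₂; paths through both = C(17, 2)·C(5, 2)·C(6, 5) = 8160. Avoid both = 6906900 − 44880 − 43890 + 8160 = 6826290.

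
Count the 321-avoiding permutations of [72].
C_72 = 20276890389709399862928998568254641025700

These 321-avoiding permutations are counted by the Catalan number C_n = (1/(n + 1)) · C(2n, n). For n = 72: C_72 = (1/73) · C(144, 72) = 1480212998448786189993816895482588794876100/73 = 20276890389709399862928998568254641025700.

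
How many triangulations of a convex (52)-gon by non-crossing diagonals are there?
C_50 = 1978261657756160653623774456

These polygon triangulations are counted by the Catalan number C_n = (1/(n + 1)) · C(2n, n). For n = 50: C_50 = (1/51) · C(100, 50) = 100891344545564193334812497256/51 = 1978261657756160653623774456.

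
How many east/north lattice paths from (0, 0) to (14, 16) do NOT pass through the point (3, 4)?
Number of paths = 98099945

Total paths from (0, 0) to (14, 16): C(30, 14) = 145422675. Paths through (3, 4): (paths (0, 0) → (3, 4)) × (paths (3, 4) → (14, 16)) = C(7, 3) · C(23, 11) = 35 · 1352078 = 47322730. Avoidance count = 145422675 − 47322730 = 98099945.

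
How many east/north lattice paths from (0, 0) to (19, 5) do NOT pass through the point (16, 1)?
Number of paths = 41909

Total paths from (0, 0) to (19, 5): C(24, 19) = 42504. Paths through (16, 1): (paths (0, 0) → (16, 1)) × (paths (16, 1) → (19, 5)) = C(17, 16) · C(7, 3) = 17 · 35 = 595. Avoidance count = 42504 − 595 = 41909.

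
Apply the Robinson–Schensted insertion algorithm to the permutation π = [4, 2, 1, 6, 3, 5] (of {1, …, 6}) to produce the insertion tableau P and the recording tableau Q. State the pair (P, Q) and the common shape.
P = [1, 3, 5] / [2, 6] / [4];  Q = [1, 4, 6] / [2, 5] / [3];  common shape = (3, 2, 1)

Row-insert the values π_1, π_2, … into P one at a time, bumping the leftmost entry strictly greater than the inserted value down to the next row. The recording tableau Q records, in position (i, j), the step at which that cell was added to P.
  Insert 4 (step 1): P = [4];  Q = [1]
  Insert 2 (step 2): P = [2] / [4];  Q = [1] / [2]
  Insert 1 (step 3): P = [1] / [2] / [4];  Q = [1] / [2] / [3]
  Insert 6 (step 4): P = [1, 6] / [2] / [4];  Q = [1, 4] / [2] / [3]
  Insert 3 (step 5): P = [1, 3] / [2, 6] / [4];  Q = [1, 4] / [2, 5] / [3]
  Insert 5 (step 6): P = [1, 3, 5] / [2, 6] / [4];  Q = [1, 4, 6] / [2, 5] / [3]
Final shape: (3, 2, 1).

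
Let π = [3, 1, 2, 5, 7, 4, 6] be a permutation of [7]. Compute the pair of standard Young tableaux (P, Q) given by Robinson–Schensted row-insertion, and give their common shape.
P = [1, 2, 4, 6] / [3, 5, 7];  Q = [1, 3, 4, 5] / [2, 6, 7];  common shape = (4, 3)

Row-insert the values π_1, π_2, … into P one at a time, bumping the leftmost entry strictly greater than the inserted value down to the next row. The recording tableau Q records, in position (i, j), the step at which that cell was added to P.
  Insert 3 (step 1): P = [3];  Q = [1]
  Insert 1 (step 2): P = [1] / [3];  Q = [1] / [2]
  Insert 2 (step 3): P = [1, 2] / [3];  Q = [1, 3] / [2]
  Insert 5 (step 4): P = [1, 2, 5] / [3];  Q = [1, 3, 4] / [2]
  Insert 7 (step 5): P = [1, 2, 5, 7] / [3];  Q = [1, 3, 4, 5] / [2]
  Insert 4 (step 6): P = [1, 2, 4, 7] / [3, 5];  Q = [1, 3, 4, 5] / [2, 6]
  Insert 6 (step 7): P = [1, 2, 4, 6] / [3, 5, 7];  Q = [1, 3, 4, 5] / [2, 6, 7]
Final shape: (4, 3).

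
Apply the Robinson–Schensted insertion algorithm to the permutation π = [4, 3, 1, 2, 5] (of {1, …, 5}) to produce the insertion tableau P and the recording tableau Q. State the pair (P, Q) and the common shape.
P = [1, 2, 5] / [3] / [4];  Q = [1, 4, 5] / [2] / [3];  common shape = (3, 1, 1)

Row-insert the values π_1, π_2, … into P one at a time, bumping the leftmost entry strictly greater than the inserted value down to the next row. The recording tableau Q records, in position (i, j), the step at which that cell was added to P.
  Insert 4 (step 1): P = [4];  Q = [1]
  Insert 3 (step 2): P = [3] / [4];  Q = [1] / [2]
  Insert 1 (step 3): P = [1] / [3] / [4];  Q = [1] / [2] / [3]
  Insert 2 (step 4): P = [1, 2] / [3] / [4];  Q = [1, 4] / [2] / [3]
  Insert 5 (step 5): P = [1, 2, 5] / [3] / [4];  Q = [1, 4, 5] / [2] / [3]
Final shape: (3, 1, 1).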